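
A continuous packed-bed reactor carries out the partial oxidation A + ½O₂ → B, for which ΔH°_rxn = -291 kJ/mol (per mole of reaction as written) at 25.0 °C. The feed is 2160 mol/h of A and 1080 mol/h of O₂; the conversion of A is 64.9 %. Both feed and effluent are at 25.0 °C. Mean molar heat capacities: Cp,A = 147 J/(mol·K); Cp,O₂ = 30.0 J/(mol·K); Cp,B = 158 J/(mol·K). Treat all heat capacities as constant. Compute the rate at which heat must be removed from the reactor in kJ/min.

Extent of reaction ξ = 0.649 × 2160 = 1401.8 mol/h
Reaction term: ξ·ΔH°_rxn = 1401.8 × -291 = -407940 kJ/h
Q = ΔH = -407940 kJ/h = -113.32 kW
Heat removed = 6798.9 kJ/min

Q_out = 6800 kJ/min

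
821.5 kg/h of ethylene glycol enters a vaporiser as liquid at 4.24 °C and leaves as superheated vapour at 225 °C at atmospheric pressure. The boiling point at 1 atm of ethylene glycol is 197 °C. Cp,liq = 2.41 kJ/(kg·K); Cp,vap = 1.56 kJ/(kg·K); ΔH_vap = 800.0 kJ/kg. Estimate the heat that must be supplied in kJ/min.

liquid 4.24→197 °C: 464.55 kJ/kg
vaporisation at 197 °C: 800 kJ/kg
vapour 197→225 °C: 43.68 kJ/kg
Δh = 464.55 + 800 + 43.68 = 1308.2 kJ/kg
Q = ṁ·Δh = 821.5 kg/h × 1308.2 kJ/kg = 1.0747e+06 kJ/h
|Q| = 298.53 kW = 17912 kJ/min

Q = 17900 kJ/min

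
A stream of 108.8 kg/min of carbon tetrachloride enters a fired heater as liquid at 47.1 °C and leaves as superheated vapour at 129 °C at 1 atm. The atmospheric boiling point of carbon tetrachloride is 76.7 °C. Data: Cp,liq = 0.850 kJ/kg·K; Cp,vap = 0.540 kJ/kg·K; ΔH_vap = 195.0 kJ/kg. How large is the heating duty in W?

liquid 47.1→76.7 °C: 25.16 kJ/kg
vaporisation at 76.7 °C: 195 kJ/kg
vapour 76.7→129 °C: 28.242 kJ/kg
Δh = 25.16 + 195 + 28.242 = 248.4 kJ/kg
Q = ṁ·Δh = 108.8 kg/min × 248.4 kJ/kg = 27026 kJ/min
|Q| = 450.44 kW = 450440 W

Q = 450000 W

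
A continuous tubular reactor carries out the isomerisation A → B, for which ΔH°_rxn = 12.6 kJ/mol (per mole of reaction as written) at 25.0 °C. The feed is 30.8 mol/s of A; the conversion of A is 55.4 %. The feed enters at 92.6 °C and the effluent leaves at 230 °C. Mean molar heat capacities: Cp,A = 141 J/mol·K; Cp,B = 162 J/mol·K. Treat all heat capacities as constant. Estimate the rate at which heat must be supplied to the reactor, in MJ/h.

Extent of reaction ξ = 0.554 × 30.8 = 17.063 mol/s
Reaction term: ξ·ΔH°_rxn = 17.063 × 12.6 = 215 kJ/s
Sensible, feed 92.6→25 °C: -293.57 kJ/s
Outlet flows (mol/s): A 13.737, B 17.063
Sensible, products 25→230 °C: 963.73 kJ/s
Q = ΔH = 885.15 kJ/s = 885.15 kW
Heat supplied = 3186.6 MJ/h

Q_in = 3190 MJ/h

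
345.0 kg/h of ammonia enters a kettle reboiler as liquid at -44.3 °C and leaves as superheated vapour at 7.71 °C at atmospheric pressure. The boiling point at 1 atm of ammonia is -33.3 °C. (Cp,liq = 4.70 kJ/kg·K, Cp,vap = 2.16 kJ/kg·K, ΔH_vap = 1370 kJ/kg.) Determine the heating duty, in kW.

Q = 145 kW

liquid -44.3→-33.3 °C: 51.7 kJ/kg
vaporisation at -33.3 °C: 1370 kJ/kg
vapour -33.3→7.71 °C: 88.582 kJ/kg
Δh = 51.7 + 1370 + 88.582 = 1510.3 kJ/kg
Q = ṁ·Δh = 345.0 kg/h × 1510.3 kJ/kg = 521050 kJ/h
|Q| = 144.74 kW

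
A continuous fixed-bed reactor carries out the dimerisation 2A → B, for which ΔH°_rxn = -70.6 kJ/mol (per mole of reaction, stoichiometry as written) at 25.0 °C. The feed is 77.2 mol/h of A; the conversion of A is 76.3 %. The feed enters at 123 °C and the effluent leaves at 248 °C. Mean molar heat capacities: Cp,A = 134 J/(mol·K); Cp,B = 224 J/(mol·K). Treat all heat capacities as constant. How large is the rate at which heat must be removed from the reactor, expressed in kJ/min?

Extent of reaction ξ = 0.763 × 77.2 / 2 = 29.452 mol/h
Reaction term: ξ·ΔH°_rxn = 29.452 × -70.6 = -2079.3 kJ/h
Sensible, feed 123→25 °C: -1013.8 kJ/h
Outlet flows (mol/h): A 18.296, B 29.452
Sensible, products 25→248 °C: 2017.9 kJ/h
Q = ΔH = -1075.2 kJ/h = -0.29866 kW
Heat removed = 17.92 kJ/min

Q_out = 17.9 kJ/min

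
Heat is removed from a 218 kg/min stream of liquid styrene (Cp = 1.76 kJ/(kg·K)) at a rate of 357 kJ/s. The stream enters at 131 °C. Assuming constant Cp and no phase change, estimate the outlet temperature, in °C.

Q = 357 kJ/s = 21420 kJ/min
ΔT = Q/(ṁ·Cp) = 21420/(218×1.76) = 55.828 K
T_out = 131 − 55.828 = 75.172 °C

T_out = 75.2 °C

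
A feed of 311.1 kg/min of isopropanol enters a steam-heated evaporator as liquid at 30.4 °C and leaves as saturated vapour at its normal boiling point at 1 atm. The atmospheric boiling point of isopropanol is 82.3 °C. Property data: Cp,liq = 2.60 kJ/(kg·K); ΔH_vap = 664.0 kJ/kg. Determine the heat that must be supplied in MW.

Q = 4.14 MW

liquid 30.4→82.3 °C: 134.94 kJ/kg
vaporisation at 82.3 °C: 664 kJ/kg
Δh = 134.94 + 664 = 798.94 kJ/kg
Q = ṁ·Δh = 311.1 kg/min × 798.94 kJ/kg = 248550 kJ/min
|Q| = 4142.5 kW = 4.1425 MW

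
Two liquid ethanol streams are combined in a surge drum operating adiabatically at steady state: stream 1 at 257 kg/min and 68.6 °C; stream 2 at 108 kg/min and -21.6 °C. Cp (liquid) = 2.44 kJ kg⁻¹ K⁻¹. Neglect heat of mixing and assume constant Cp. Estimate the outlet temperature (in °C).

No heat crosses the boundary, so H_out = H_in.
T_out = Σ ṁᵢCp,ᵢTᵢ / Σ ṁᵢCp,ᵢ
      = 37326 / 890.6 = 41.911 °C

T_out = 41.9 °C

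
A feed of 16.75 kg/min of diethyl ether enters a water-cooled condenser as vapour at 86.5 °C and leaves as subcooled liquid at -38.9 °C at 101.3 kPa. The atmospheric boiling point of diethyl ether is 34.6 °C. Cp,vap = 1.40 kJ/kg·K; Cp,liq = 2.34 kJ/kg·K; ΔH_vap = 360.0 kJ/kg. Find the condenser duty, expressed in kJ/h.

Q_c = 608000 kJ/h

vapour 86.5→34.6 °C: -72.66 kJ/kg
condensation at 34.6 °C: -360 kJ/kg
liquid 34.6→-38.9 °C: -171.99 kJ/kg
Δh = -72.66 + -360 + -171.99 = -604.65 kJ/kg
Q = ṁ·Δh = 16.75 kg/min × -604.65 kJ/kg = -10128 kJ/min
|Q| = 168.8 kW = 607670 kJ/h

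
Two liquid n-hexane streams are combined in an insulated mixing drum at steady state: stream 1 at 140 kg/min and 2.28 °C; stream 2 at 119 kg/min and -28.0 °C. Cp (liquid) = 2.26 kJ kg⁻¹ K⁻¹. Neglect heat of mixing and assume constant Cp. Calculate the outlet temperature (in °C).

Adiabatic, steady state ⇒ Σ ṁᵢCp,ᵢ(T_out − Tᵢ) = 0
Σ ṁᵢCp,ᵢTᵢ = 140×2.26×2.28 + 119×2.26×-28.0 = -6808.9
Σ ṁᵢCp,ᵢ = 140×2.26 + 119×2.26 = 585.34
T_out = -6808.9 / 585.34 = -11.632 °C

T_out = -11.6 °C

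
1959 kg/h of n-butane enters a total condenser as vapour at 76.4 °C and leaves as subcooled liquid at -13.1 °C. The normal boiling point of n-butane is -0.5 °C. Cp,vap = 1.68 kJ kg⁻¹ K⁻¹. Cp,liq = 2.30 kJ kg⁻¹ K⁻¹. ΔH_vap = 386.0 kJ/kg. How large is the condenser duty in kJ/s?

Q_c = 296 kJ/s

vapour 76.4→-0.5 °C: -129.19 kJ/kg
condensation at -0.5 °C: -386 kJ/kg
liquid -0.5→-13.1 °C: -28.98 kJ/kg
Δh = -129.19 + -386 + -28.98 = -544.17 kJ/kg
Q = ṁ·Δh = 1959 kg/h × -544.17 kJ/kg = -1.066e+06 kJ/h
|Q| = 296.12 kW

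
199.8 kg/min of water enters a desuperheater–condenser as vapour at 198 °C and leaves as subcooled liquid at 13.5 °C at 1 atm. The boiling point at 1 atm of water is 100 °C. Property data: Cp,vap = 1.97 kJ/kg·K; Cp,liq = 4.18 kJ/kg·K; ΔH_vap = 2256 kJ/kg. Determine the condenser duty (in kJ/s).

Q_c = 9360 kJ/s

vapour 198→100 °C: -193.06 kJ/kg
condensation at 100 °C: -2256 kJ/kg
liquid 100→13.5 °C: -361.57 kJ/kg
Δh = -193.06 + -2256 + -361.57 = -2810.6 kJ/kg
Q = ṁ·Δh = 199.8 kg/min × -2810.6 kJ/kg = -561560 kJ/min
|Q| = 9359.4 kW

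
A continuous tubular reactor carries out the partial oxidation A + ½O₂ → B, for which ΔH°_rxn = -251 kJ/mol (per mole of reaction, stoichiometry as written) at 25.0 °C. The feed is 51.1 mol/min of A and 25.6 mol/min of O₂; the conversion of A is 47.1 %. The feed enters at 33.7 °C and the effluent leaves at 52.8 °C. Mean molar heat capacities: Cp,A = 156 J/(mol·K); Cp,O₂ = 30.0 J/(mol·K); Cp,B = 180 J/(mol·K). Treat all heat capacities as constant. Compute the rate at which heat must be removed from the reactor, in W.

Extent of reaction ξ = 0.471 × 51.1 = 24.068 mol/min
Reaction term: ξ·ΔH°_rxn = 24.068 × -251 = -6041.1 kJ/min
Sensible, feed 33.7→25 °C: -76.035 kJ/min
Outlet flows (mol/min): A 27.032, O₂ 13.566, B 24.068
Sensible, products 25→52.8 °C: 248.98 kJ/min
Q = ΔH = -5868.1 kJ/min = -97.802 kW
Heat removed = 97802 W

Q_out = 97800 W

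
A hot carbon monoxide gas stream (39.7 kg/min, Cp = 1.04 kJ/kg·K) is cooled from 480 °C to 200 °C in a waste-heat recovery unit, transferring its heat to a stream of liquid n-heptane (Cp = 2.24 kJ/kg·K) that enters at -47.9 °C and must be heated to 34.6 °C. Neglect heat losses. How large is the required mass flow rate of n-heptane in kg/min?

ṁ_c = 62.6 kg/min

Heat released by hot stream: Q = 39.7 × 1.04 × (480 − 200) = 11561 kJ/min
Energy balance on cold side (adiabatic exchanger): Q = ṁ_c·Cp_c·(T_c,out − T_c,in)
ṁ_c = 11561 / [2.24 × (34.6 − -47.9)] = 62.558 kg/min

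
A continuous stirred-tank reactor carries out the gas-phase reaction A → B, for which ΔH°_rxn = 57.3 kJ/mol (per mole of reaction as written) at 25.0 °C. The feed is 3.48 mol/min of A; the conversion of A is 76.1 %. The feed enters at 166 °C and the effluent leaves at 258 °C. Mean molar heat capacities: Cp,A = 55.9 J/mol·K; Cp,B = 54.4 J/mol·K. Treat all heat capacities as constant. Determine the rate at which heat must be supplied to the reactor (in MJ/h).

Q_in = 10.1 MJ/h

Extent of reaction ξ = 0.761 × 3.48 = 2.6483 mol/min
Reaction term: ξ·ΔH°_rxn = 2.6483 × 57.3 = 151.75 kJ/min
Sensible, feed 166→25 °C: -27.429 kJ/min
Outlet flows (mol/min): A 0.83172, B 2.6483
Sensible, products 25→258 °C: 44.4 kJ/min
Q = ΔH = 168.72 kJ/min = 2.812 kW
Heat supplied = 10.123 MJ/h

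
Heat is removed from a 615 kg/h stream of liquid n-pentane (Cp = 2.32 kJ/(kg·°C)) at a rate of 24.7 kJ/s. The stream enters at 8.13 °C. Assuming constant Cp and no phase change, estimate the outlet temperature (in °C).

T_out = -54.2 °C

Q = 24.7 kJ/s = 88920 kJ/h
ΔT = Q/(ṁ·Cp) = 88920/(615×2.32) = 62.321 K
T_out = 8.13 − 62.321 = -54.191 °C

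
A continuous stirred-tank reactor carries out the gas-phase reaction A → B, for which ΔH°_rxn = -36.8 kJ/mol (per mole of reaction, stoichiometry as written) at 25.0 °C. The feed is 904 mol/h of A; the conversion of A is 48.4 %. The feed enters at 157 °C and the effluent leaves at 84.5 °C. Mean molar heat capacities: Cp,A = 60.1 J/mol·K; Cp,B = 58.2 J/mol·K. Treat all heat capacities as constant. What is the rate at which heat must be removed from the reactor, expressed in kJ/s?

Extent of reaction ξ = 0.484 × 904 = 437.54 mol/h
Reaction term: ξ·ΔH°_rxn = 437.54 × -36.8 = -16101 kJ/h
Sensible, feed 157→25 °C: -7171.6 kJ/h
Outlet flows (mol/h): A 466.46, B 437.54
Sensible, products 25→84.5 °C: 3183.2 kJ/h
Q = ΔH = -20090 kJ/h = -5.5805 kW
Heat removed = 5.5805 kJ/s

Q_out = 5.58 kJ/s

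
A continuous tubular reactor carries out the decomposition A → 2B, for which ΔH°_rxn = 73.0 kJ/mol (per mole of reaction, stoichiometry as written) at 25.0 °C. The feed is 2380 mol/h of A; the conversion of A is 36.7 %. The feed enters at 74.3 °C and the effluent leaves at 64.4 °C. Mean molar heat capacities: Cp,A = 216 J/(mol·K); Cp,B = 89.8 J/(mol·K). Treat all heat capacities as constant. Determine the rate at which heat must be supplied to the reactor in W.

Extent of reaction ξ = 0.367 × 2380 = 873.46 mol/h
Reaction term: ξ·ΔH°_rxn = 873.46 × 73.0 = 63763 kJ/h
Sensible, feed 74.3→25 °C: -25344 kJ/h
Outlet flows (mol/h): A 1506.5, B 1746.9
Sensible, products 25→64.4 °C: 19002 kJ/h
Q = ΔH = 57421 kJ/h = 15.95 kW
Heat supplied = 15950 W

Q_in = 16000 W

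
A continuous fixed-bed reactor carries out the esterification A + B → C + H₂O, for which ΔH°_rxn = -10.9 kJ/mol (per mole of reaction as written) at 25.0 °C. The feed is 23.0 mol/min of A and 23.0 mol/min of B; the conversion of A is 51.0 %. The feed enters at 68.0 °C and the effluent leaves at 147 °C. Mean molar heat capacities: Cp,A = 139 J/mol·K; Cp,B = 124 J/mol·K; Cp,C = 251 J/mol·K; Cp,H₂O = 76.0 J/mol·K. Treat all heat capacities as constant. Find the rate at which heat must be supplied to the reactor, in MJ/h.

Extent of reaction ξ = 0.510 × 23.0 = 11.73 mol/min
Reaction term: ξ·ΔH°_rxn = 11.73 × -10.9 = -127.86 kJ/min
Sensible, feed 68.0→25 °C: -260.11 kJ/min
Outlet flows (mol/min): A 11.27, B 11.27, C 11.73, H₂O 11.73
Sensible, products 25→147 °C: 829.57 kJ/min
Q = ΔH = 441.6 kJ/min = 7.36 kW
Heat supplied = 26.496 MJ/h

Q_in = 26.5 MJ/h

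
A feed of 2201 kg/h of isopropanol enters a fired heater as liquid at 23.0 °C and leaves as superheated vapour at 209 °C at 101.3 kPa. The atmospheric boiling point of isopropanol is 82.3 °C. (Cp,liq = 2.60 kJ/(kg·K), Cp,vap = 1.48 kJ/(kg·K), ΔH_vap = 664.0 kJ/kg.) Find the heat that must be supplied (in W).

liquid 23.0→82.3 °C: 154.18 kJ/kg
vaporisation at 82.3 °C: 664 kJ/kg
vapour 82.3→209 °C: 187.52 kJ/kg
Δh = 154.18 + 664 + 187.52 = 1005.7 kJ/kg
Q = ṁ·Δh = 2201 kg/h × 1005.7 kJ/kg = 2.2135e+06 kJ/h
|Q| = 614.87 kW = 614870 W

Q = 615000 W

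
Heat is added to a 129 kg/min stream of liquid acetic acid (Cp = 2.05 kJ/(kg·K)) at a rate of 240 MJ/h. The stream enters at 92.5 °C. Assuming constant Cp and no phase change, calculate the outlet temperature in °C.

T_out = 108 °C

Q = 240 MJ/h = 4000 kJ/min
ΔT = Q/(ṁ·Cp) = 4000/(129×2.05) = 15.126 K
T_out = 92.5 + 15.126 = 107.63 °C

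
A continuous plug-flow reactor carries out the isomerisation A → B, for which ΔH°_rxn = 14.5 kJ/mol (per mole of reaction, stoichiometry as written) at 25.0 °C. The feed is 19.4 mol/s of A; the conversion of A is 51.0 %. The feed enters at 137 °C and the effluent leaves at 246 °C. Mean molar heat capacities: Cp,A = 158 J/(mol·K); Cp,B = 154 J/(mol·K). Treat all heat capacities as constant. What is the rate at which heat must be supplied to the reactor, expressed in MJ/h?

Extent of reaction ξ = 0.510 × 19.4 = 9.894 mol/s
Reaction term: ξ·ΔH°_rxn = 9.894 × 14.5 = 143.46 kJ/s
Sensible, feed 137→25 °C: -343.3 kJ/s
Outlet flows (mol/s): A 9.506, B 9.894
Sensible, products 25→246 °C: 668.66 kJ/s
Q = ΔH = 468.82 kJ/s = 468.82 kW
Heat supplied = 1687.8 MJ/h

Q_in = 1690 MJ/h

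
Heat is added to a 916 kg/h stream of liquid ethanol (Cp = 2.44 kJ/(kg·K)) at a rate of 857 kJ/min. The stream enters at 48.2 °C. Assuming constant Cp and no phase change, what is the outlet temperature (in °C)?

T_out = 71.2 °C

Q = 857 kJ/min = 51420 kJ/h
ΔT = Q/(ṁ·Cp) = 51420/(916×2.44) = 23.006 K
T_out = 48.2 + 23.006 = 71.206 °C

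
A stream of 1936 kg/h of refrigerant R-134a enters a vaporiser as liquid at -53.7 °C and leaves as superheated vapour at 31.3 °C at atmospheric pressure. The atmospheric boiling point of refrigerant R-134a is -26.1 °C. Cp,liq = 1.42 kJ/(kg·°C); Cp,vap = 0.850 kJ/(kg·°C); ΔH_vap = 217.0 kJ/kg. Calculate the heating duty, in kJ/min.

Q = 9840 kJ/min

liquid -53.7→-26.1 °C: 39.192 kJ/kg
vaporisation at -26.1 °C: 217 kJ/kg
vapour -26.1→31.3 °C: 48.79 kJ/kg
Δh = 39.192 + 217 + 48.79 = 304.98 kJ/kg
Q = ṁ·Δh = 1936 kg/h × 304.98 kJ/kg = 590450 kJ/h
|Q| = 164.01 kW = 9840.8 kJ/min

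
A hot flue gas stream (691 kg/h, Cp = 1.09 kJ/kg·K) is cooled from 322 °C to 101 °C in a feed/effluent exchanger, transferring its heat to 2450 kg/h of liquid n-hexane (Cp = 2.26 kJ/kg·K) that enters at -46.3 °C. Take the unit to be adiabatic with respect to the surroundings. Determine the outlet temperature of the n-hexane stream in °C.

T_c,out = -16.2 °C

Heat released by hot stream: Q = 691 × 1.09 × (322 − 101) = 166450 kJ/h
Energy balance on cold side (adiabatic exchanger): Q = ṁ_c·Cp_c·(T_c,out − T_c,in)
T_c,out = -46.3 + 166450/(2450 × 2.26) = -16.238 °C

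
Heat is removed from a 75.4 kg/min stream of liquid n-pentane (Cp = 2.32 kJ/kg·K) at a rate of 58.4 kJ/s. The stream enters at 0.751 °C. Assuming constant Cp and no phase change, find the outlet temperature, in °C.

Q = 58.4 kJ/s = 3504 kJ/min
ΔT = Q/(ṁ·Cp) = 3504/(75.4×2.32) = 20.031 K
T_out = 0.751 − 20.031 = -19.28 °C

T_out = -19.3 °C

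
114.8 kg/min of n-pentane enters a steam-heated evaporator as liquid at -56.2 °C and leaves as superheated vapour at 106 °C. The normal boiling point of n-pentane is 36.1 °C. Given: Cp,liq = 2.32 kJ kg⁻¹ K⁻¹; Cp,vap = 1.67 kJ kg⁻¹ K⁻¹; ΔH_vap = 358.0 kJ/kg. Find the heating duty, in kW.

Q = 1320 kW

liquid -56.2→36.1 °C: 214.14 kJ/kg
vaporisation at 36.1 °C: 358 kJ/kg
vapour 36.1→106 °C: 116.73 kJ/kg
Δh = 214.14 + 358 + 116.73 = 688.87 kJ/kg
Q = ṁ·Δh = 114.8 kg/min × 688.87 kJ/kg = 79082 kJ/min
|Q| = 1318 kW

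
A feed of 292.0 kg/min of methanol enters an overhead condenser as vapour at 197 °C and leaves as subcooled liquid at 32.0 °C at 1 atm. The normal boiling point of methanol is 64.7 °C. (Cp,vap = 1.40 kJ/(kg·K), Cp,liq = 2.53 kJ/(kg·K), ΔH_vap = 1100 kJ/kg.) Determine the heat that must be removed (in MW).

Q_c = 6.66 MW

vapour 197→64.7 °C: -185.22 kJ/kg
condensation at 64.7 °C: -1100 kJ/kg
liquid 64.7→32.0 °C: -82.731 kJ/kg
Δh = -185.22 + -1100 + -82.731 = -1368 kJ/kg
Q = ṁ·Δh = 292.0 kg/min × -1368 kJ/kg = -399440 kJ/min
|Q| = 6657.4 kW = 6.6574 MW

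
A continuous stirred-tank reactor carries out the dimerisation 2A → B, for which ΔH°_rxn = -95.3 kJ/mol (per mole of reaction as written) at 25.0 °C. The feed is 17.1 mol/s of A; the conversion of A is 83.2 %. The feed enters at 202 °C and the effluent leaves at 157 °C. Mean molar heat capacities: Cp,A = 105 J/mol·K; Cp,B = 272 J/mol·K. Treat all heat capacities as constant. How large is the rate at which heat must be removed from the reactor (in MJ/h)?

Extent of reaction ξ = 0.832 × 17.1 / 2 = 7.1136 mol/s
Reaction term: ξ·ΔH°_rxn = 7.1136 × -95.3 = -677.93 kJ/s
Sensible, feed 202→25 °C: -317.8 kJ/s
Outlet flows (mol/s): A 2.8728, B 7.1136
Sensible, products 25→157 °C: 295.22 kJ/s
Q = ΔH = -700.51 kJ/s = -700.51 kW
Heat removed = 2521.8 MJ/h

Q_out = 2520 MJ/h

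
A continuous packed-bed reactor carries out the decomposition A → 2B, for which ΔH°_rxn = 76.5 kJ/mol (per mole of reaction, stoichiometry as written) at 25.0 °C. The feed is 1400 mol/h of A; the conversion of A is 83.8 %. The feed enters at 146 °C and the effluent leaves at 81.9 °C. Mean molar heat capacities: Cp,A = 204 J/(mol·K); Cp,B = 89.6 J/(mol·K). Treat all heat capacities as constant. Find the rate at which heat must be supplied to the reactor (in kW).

Extent of reaction ξ = 0.838 × 1400 = 1173.2 mol/h
Reaction term: ξ·ΔH°_rxn = 1173.2 × 76.5 = 89750 kJ/h
Sensible, feed 146→25 °C: -34558 kJ/h
Outlet flows (mol/h): A 226.8, B 2346.4
Sensible, products 25→81.9 °C: 14595 kJ/h
Q = ΔH = 69787 kJ/h = 19.385 kW
Heat supplied = 19.385 kW

Q_in = 19.4 kW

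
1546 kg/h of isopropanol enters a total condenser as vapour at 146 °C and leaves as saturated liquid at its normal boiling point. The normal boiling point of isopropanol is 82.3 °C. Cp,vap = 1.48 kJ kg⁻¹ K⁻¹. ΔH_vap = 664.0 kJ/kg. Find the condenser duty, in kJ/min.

Q_c = 19500 kJ/min

vapour 146→82.3 °C: -94.276 kJ/kg
condensation at 82.3 °C: -664 kJ/kg
Δh = -94.276 + -664 = -758.28 kJ/kg
Q = ṁ·Δh = 1546 kg/h × -758.28 kJ/kg = -1.1723e+06 kJ/h
|Q| = 325.64 kW = 19538 kJ/min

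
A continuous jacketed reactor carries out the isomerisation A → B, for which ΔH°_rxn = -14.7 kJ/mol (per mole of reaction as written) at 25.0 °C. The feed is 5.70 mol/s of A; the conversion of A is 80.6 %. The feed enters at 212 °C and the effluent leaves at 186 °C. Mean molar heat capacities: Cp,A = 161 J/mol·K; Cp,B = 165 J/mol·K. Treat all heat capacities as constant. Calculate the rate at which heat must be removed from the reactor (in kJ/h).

Q_out = 318000 kJ/h

Extent of reaction ξ = 0.806 × 5.70 = 4.5942 mol/s
Reaction term: ξ·ΔH°_rxn = 4.5942 × -14.7 = -67.535 kJ/s
Sensible, feed 212→25 °C: -171.61 kJ/s
Outlet flows (mol/s): A 1.1058, B 4.5942
Sensible, products 25→186 °C: 150.71 kJ/s
Q = ΔH = -88.436 kJ/s = -88.436 kW
Heat removed = 318370 kJ/h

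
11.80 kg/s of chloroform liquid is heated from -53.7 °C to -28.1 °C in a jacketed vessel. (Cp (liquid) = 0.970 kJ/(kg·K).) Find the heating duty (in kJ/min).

Q = 17600 kJ/min

Q = ṁ·Cp·ΔT = 11.80 × 0.970 × (-28.1 − -53.7) = 293.02 kJ/s
Heating duty = 17581 kJ/min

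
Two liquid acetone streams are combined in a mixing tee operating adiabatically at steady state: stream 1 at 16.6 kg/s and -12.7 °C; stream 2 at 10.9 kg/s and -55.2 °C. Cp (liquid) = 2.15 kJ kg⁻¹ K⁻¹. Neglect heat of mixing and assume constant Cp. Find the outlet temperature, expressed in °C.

Energy balance with Q = 0: Σ ṁᵢCp,ᵢ(T_out − Tᵢ) = 0
T_out = Σ ṁᵢCp,ᵢTᵢ / Σ ṁᵢCp,ᵢ
      = -1746.9 / 59.125 = -29.545 °C

T_out = -29.5 °C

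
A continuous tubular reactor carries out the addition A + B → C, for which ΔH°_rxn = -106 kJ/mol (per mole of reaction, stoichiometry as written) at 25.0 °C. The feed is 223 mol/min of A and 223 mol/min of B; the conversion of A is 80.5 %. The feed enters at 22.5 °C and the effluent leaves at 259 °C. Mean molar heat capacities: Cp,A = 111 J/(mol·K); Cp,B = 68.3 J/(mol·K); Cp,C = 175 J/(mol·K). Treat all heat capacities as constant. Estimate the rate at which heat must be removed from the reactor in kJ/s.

Q_out = 163 kJ/s

Extent of reaction ξ = 0.805 × 223 = 179.52 mol/min
Reaction term: ξ·ΔH°_rxn = 179.52 × -106 = -19029 kJ/min
Sensible, feed 22.5→25 °C: 99.96 kJ/min
Outlet flows (mol/min): A 43.485, B 43.485, C 179.52
Sensible, products 25→259 °C: 9175.6 kJ/min
Q = ΔH = -9753 kJ/min = -162.55 kW
Heat removed = 162.55 kJ/s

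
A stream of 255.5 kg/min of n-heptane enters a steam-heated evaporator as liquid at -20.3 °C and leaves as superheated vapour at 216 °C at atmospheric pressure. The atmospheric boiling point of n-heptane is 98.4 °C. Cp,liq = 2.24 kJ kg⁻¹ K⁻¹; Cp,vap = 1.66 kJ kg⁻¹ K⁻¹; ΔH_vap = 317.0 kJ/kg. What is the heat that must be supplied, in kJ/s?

liquid -20.3→98.4 °C: 265.89 kJ/kg
vaporisation at 98.4 °C: 317 kJ/kg
vapour 98.4→216 °C: 195.22 kJ/kg
Δh = 265.89 + 317 + 195.22 = 778.1 kJ/kg
Q = ṁ·Δh = 255.5 kg/min × 778.1 kJ/kg = 198810 kJ/min
|Q| = 3313.4 kW

Q = 3310 kJ/s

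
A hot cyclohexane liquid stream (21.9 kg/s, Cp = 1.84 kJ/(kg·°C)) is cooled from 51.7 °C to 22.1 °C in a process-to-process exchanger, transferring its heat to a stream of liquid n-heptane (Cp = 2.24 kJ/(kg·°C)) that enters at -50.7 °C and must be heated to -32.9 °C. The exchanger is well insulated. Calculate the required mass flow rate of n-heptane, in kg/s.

ṁ_c = 29.9 kg/s

Heat released by hot stream: Q = 21.9 × 1.84 × (51.7 − 22.1) = 1192.8 kJ/s
Energy balance on cold side (adiabatic exchanger): Q = ṁ_c·Cp_c·(T_c,out − T_c,in)
ṁ_c = 1192.8 / [2.24 × (-32.9 − -50.7)] = 29.915 kg/s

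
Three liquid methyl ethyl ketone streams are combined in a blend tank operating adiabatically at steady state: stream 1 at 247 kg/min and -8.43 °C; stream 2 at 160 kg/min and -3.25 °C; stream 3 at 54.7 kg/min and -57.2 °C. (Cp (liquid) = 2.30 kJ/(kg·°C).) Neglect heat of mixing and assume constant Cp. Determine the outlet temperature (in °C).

T_out = -12.4 °C

Energy balance with Q = 0: Σ ṁᵢCp,ᵢ(T_out − Tᵢ) = 0
T_out = Σ ṁᵢCp,ᵢTᵢ / Σ ṁᵢCp,ᵢ
      = -13181 / 1061.9 = -12.413 °C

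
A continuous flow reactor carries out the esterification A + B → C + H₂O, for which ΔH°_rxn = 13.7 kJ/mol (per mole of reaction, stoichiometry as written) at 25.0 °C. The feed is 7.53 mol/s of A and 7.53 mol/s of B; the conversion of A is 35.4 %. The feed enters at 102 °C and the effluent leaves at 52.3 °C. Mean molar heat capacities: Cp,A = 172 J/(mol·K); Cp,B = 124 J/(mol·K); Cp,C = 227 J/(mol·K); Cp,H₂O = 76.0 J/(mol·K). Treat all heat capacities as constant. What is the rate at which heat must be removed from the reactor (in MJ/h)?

Q_out = 265 MJ/h

Extent of reaction ξ = 0.354 × 7.53 = 2.6656 mol/s
Reaction term: ξ·ΔH°_rxn = 2.6656 × 13.7 = 36.519 kJ/s
Sensible, feed 102→25 °C: -171.62 kJ/s
Outlet flows (mol/s): A 4.8644, B 4.8644, C 2.6656, H₂O 2.6656
Sensible, products 25→52.3 °C: 61.358 kJ/s
Q = ΔH = -73.747 kJ/s = -73.747 kW
Heat removed = 265.49 MJ/h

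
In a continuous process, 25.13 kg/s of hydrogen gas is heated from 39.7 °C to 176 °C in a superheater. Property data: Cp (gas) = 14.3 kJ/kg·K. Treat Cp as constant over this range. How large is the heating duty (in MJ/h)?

Q = ṁ·Cp·ΔT = 25.13 × 14.3 × (176 − 39.7) = 48981 kJ/s
Heating duty = 176330 MJ/h

Q = 176000 MJ/h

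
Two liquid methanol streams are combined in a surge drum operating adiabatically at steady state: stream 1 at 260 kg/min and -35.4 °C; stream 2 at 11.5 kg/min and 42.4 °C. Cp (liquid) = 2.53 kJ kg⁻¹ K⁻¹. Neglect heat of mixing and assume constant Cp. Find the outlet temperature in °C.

T_out = -32.1 °C

Adiabatic, steady state ⇒ Σ ṁᵢCp,ᵢ(T_out − Tᵢ) = 0
T_out = Σ ṁᵢCp,ᵢTᵢ / Σ ṁᵢCp,ᵢ
      = -22052 / 686.89 = -32.105 °C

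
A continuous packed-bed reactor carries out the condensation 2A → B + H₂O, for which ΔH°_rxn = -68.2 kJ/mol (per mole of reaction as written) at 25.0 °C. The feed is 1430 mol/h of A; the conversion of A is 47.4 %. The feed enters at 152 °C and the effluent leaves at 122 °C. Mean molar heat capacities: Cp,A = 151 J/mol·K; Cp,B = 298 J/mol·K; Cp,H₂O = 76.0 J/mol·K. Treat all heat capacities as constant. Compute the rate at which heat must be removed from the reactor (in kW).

Q_out = 7.56 kW

Extent of reaction ξ = 0.474 × 1430 / 2 = 338.91 mol/h
Reaction term: ξ·ΔH°_rxn = 338.91 × -68.2 = -23114 kJ/h
Sensible, feed 152→25 °C: -27423 kJ/h
Outlet flows (mol/h): A 752.18, B 338.91, H₂O 338.91
Sensible, products 25→122 °C: 23312 kJ/h
Q = ΔH = -27225 kJ/h = -7.5624 kW
Heat removed = 7.5624 kW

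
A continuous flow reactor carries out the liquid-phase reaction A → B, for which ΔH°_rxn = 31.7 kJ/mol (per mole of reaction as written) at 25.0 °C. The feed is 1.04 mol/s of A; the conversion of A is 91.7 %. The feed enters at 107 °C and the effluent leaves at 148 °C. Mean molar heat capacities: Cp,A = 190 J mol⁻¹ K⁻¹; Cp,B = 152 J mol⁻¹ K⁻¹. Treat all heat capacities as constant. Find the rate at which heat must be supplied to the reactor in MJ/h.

Extent of reaction ξ = 0.917 × 1.04 = 0.95368 mol/s
Reaction term: ξ·ΔH°_rxn = 0.95368 × 31.7 = 30.232 kJ/s
Sensible, feed 107→25 °C: -16.203 kJ/s
Outlet flows (mol/s): A 0.08632, B 0.95368
Sensible, products 25→148 °C: 19.847 kJ/s
Q = ΔH = 33.876 kJ/s = 33.876 kW
Heat supplied = 121.95 MJ/h

Q_in = 122 MJ/h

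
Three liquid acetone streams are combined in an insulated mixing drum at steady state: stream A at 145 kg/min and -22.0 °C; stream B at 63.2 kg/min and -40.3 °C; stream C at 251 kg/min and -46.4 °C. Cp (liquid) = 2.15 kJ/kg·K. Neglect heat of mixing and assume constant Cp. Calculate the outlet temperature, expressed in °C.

No heat crosses the boundary, so H_out = H_in.
Σ ṁᵢCp,ᵢTᵢ = 145×2.15×-22.0 + 63.2×2.15×-40.3 + 251×2.15×-46.4 = -37374
Σ ṁᵢCp,ᵢ = 145×2.15 + 63.2×2.15 + 251×2.15 = 987.28
T_out = -37374 / 987.28 = -37.856 °C

T_out = -37.9 °C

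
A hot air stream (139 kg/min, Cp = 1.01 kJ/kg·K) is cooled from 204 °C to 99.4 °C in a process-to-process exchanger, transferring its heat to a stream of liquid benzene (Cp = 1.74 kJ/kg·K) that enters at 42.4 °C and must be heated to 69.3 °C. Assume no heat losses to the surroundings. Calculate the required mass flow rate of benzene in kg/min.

Heat released by hot stream: Q = 139 × 1.01 × (204 − 99.4) = 14685 kJ/min
Energy balance on cold side (adiabatic exchanger): Q = ṁ_c·Cp_c·(T_c,out − T_c,in)
ṁ_c = 14685 / [1.74 × (69.3 − 42.4)] = 313.74 kg/min

ṁ_c = 314 kg/min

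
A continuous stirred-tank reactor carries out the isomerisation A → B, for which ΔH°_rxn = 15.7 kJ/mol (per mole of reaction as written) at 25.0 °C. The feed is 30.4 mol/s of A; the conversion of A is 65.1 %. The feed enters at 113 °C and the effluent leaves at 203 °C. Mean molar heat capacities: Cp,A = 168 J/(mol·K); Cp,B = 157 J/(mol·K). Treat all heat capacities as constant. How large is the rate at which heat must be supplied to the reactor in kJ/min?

Q_in = 43900 kJ/min

Extent of reaction ξ = 0.651 × 30.4 = 19.79 mol/s
Reaction term: ξ·ΔH°_rxn = 19.79 × 15.7 = 310.71 kJ/s
Sensible, feed 113→25 °C: -449.43 kJ/s
Outlet flows (mol/s): A 10.61, B 19.79
Sensible, products 25→203 °C: 870.33 kJ/s
Q = ΔH = 731.61 kJ/s = 731.61 kW
Heat supplied = 43896 kJ/min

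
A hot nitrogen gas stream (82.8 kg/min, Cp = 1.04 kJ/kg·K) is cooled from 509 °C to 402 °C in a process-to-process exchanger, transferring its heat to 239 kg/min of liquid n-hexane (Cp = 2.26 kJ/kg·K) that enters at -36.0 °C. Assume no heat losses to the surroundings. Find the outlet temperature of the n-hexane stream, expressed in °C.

T_c,out = -18.9 °C

Heat released by hot stream: Q = 82.8 × 1.04 × (509 − 402) = 9214 kJ/min
Energy balance on cold side (adiabatic exchanger): Q = ṁ_c·Cp_c·(T_c,out − T_c,in)
T_c,out = -36.0 + 9214/(239 × 2.26) = -18.941 °C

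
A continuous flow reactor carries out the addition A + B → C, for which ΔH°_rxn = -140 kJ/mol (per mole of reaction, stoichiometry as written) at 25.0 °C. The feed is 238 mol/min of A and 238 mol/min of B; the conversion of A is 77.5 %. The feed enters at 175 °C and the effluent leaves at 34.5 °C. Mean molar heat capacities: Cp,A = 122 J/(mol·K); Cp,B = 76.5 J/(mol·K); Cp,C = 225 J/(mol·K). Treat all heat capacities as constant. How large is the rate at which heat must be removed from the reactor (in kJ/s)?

Q_out = 540 kJ/s

Extent of reaction ξ = 0.775 × 238 = 184.45 mol/min
Reaction term: ξ·ΔH°_rxn = 184.45 × -140 = -25823 kJ/min
Sensible, feed 175→25 °C: -7086.4 kJ/min
Outlet flows (mol/min): A 53.55, B 53.55, C 184.45
Sensible, products 25→34.5 °C: 495.24 kJ/min
Q = ΔH = -32414 kJ/min = -540.24 kW
Heat removed = 540.24 kJ/s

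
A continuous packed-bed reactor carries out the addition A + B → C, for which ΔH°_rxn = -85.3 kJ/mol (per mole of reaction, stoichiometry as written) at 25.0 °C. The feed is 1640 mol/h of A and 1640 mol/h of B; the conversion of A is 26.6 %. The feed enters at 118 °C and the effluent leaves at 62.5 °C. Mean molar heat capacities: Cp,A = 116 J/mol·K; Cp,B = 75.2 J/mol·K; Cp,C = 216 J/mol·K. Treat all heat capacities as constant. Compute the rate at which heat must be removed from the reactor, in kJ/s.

Extent of reaction ξ = 0.266 × 1640 = 436.24 mol/h
Reaction term: ξ·ΔH°_rxn = 436.24 × -85.3 = -37211 kJ/h
Sensible, feed 118→25 °C: -29162 kJ/h
Outlet flows (mol/h): A 1203.8, B 1203.8, C 436.24
Sensible, products 25→62.5 °C: 12165 kJ/h
Q = ΔH = -54209 kJ/h = -15.058 kW
Heat removed = 15.058 kJ/s

Q_out = 15.1 kJ/s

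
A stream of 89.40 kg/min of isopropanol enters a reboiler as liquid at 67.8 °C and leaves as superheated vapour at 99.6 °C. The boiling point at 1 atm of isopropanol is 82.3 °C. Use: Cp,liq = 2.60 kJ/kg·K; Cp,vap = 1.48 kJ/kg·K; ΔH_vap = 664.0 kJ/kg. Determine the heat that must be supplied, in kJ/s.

liquid 67.8→82.3 °C: 37.7 kJ/kg
vaporisation at 82.3 °C: 664 kJ/kg
vapour 82.3→99.6 °C: 25.604 kJ/kg
Δh = 37.7 + 664 + 25.604 = 727.3 kJ/kg
Q = ṁ·Δh = 89.40 kg/min × 727.3 kJ/kg = 65021 kJ/min
|Q| = 1083.7 kW

Q = 1080 kJ/s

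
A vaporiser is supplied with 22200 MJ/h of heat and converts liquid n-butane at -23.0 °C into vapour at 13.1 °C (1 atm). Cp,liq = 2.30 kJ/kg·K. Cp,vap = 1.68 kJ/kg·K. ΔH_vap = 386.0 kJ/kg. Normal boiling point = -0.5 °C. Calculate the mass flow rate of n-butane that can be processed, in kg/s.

Δh = 2.30×(-0.5−-23.0) + 386.0 + 1.68×(13.1−-0.5) = 460.6 kJ/kg
Q = 22200 MJ/h = 6166.7 kJ/s = 6166.7 kJ/s
ṁ = Q/Δh = 6166.7 / 460.6 = 13.388 kg/s

ṁ = 13.4 kg/s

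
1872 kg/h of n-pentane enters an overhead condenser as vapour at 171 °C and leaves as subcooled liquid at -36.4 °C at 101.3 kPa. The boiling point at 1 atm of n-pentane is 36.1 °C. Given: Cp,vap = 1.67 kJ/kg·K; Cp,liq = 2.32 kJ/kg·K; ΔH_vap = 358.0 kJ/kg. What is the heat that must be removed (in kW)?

vapour 171→36.1 °C: -225.28 kJ/kg
condensation at 36.1 °C: -358 kJ/kg
liquid 36.1→-36.4 °C: -168.2 kJ/kg
Δh = -225.28 + -358 + -168.2 = -751.48 kJ/kg
Q = ṁ·Δh = 1872 kg/h × -751.48 kJ/kg = -1.4068e+06 kJ/h
|Q| = 390.77 kW

Q_c = 391 kW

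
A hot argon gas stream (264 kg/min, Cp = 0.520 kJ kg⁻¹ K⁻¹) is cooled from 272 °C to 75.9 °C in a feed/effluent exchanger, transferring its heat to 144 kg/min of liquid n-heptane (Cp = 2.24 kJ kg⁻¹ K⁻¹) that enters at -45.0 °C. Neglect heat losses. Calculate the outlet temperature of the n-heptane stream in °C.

T_c,out = 38.5 °C

Heat released by hot stream: Q = 264 × 0.520 × (272 − 75.9) = 26921 kJ/min
Energy balance on cold side (adiabatic exchanger): Q = ṁ_c·Cp_c·(T_c,out − T_c,in)
T_c,out = -45.0 + 26921/(144 × 2.24) = 38.459 °C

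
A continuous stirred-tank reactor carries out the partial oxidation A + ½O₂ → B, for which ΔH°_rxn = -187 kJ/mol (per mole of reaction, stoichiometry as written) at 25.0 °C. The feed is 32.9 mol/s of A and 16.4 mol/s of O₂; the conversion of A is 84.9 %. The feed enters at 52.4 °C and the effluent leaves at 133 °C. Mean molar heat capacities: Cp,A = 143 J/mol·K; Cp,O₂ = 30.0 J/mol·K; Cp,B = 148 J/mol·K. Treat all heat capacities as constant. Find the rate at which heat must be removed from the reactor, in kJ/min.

Extent of reaction ξ = 0.849 × 32.9 = 27.932 mol/s
Reaction term: ξ·ΔH°_rxn = 27.932 × -187 = -5223.3 kJ/s
Sensible, feed 52.4→25 °C: -142.39 kJ/s
Outlet flows (mol/s): A 4.9679, O₂ 2.4339, B 27.932
Sensible, products 25→133 °C: 531.08 kJ/s
Q = ΔH = -4834.6 kJ/s = -4834.6 kW
Heat removed = 290080 kJ/min

Q_out = 290000 kJ/min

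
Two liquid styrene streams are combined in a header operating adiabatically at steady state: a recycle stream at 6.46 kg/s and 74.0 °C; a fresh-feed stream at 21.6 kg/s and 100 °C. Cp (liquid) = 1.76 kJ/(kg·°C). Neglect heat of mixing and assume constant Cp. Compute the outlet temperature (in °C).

T_out = 94.0 °C

Energy balance with Q = 0: Σ ṁᵢCp,ᵢ(T_out − Tᵢ) = 0
Σ ṁᵢCp,ᵢTᵢ = 6.46×1.76×74.0 + 21.6×1.76×100 = 4643
Σ ṁᵢCp,ᵢ = 6.46×1.76 + 21.6×1.76 = 49.386
T_out = 4643 / 49.386 = 94.014 °C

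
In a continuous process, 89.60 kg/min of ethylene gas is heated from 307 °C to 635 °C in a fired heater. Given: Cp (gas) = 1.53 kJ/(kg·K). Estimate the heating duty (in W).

Q = 749000 W

Q = ṁ·Cp·ΔT = 89.60 × 1.53 × (635 − 307) = 44965 kJ/min
Converting: 44965 / 60 s = 749.41 kW
Heating duty = 749410 W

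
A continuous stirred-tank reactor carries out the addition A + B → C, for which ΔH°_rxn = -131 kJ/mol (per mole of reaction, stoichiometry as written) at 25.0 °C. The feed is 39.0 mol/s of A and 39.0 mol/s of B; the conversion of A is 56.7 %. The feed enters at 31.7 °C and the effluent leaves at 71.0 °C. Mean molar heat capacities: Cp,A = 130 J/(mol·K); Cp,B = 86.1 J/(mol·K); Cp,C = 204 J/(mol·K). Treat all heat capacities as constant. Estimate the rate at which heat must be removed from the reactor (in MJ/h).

Q_out = 9280 MJ/h

Extent of reaction ξ = 0.567 × 39.0 = 22.113 mol/s
Reaction term: ξ·ΔH°_rxn = 22.113 × -131 = -2896.8 kJ/s
Sensible, feed 31.7→25 °C: -56.467 kJ/s
Outlet flows (mol/s): A 16.887, B 16.887, C 22.113
Sensible, products 25→71.0 °C: 375.38 kJ/s
Q = ΔH = -2577.9 kJ/s = -2577.9 kW
Heat removed = 9280.4 MJ/h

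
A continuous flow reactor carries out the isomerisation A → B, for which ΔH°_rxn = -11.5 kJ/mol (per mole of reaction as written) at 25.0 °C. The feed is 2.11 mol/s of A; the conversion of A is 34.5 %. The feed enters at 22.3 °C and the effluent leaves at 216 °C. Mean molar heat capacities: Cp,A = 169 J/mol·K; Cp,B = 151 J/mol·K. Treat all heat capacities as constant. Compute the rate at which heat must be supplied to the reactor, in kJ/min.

Extent of reaction ξ = 0.345 × 2.11 = 0.72795 mol/s
Reaction term: ξ·ΔH°_rxn = 0.72795 × -11.5 = -8.3714 kJ/s
Sensible, feed 22.3→25 °C: 0.96279 kJ/s
Outlet flows (mol/s): A 1.3821, B 0.72795
Sensible, products 25→216 °C: 65.606 kJ/s
Q = ΔH = 58.197 kJ/s = 58.197 kW
Heat supplied = 3491.8 kJ/min

Q_in = 3490 kJ/min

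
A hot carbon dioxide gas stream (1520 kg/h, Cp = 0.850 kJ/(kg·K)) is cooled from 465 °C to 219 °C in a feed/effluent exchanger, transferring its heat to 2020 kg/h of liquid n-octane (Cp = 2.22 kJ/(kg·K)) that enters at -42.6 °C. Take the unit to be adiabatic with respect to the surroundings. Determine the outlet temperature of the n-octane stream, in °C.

T_c,out = 28.3 °C

Heat released by hot stream: Q = 1520 × 0.850 × (465 − 219) = 317830 kJ/h
Energy balance on cold side (adiabatic exchanger): Q = ṁ_c·Cp_c·(T_c,out − T_c,in)
T_c,out = -42.6 + 317830/(2020 × 2.22) = 28.275 °C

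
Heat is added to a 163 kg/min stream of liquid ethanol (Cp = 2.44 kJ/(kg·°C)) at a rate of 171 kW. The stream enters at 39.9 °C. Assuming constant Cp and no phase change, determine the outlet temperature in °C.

Q = 171 kW = 10260 kJ/min
ΔT = Q/(ṁ·Cp) = 10260/(163×2.44) = 25.797 K
T_out = 39.9 + 25.797 = 65.697 °C

T_out = 65.7 °C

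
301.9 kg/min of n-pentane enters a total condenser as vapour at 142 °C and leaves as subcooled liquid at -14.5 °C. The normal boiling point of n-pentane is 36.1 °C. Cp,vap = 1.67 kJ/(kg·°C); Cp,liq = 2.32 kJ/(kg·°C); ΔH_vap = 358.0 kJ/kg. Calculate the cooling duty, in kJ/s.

Q_c = 3280 kJ/s

vapour 142→36.1 °C: -176.85 kJ/kg
condensation at 36.1 °C: -358 kJ/kg
liquid 36.1→-14.5 °C: -117.39 kJ/kg
Δh = -176.85 + -358 + -117.39 = -652.25 kJ/kg
Q = ṁ·Δh = 301.9 kg/min × -652.25 kJ/kg = -196910 kJ/min
|Q| = 3281.9 kW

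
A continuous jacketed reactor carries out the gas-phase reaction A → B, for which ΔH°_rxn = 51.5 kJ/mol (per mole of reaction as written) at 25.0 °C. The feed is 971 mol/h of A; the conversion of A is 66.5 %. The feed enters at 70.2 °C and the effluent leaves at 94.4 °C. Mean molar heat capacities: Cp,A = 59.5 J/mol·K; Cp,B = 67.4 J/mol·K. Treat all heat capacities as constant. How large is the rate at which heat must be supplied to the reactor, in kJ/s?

Q_in = 9.72 kJ/s

Extent of reaction ξ = 0.665 × 971 = 645.72 mol/h
Reaction term: ξ·ΔH°_rxn = 645.72 × 51.5 = 33254 kJ/h
Sensible, feed 70.2→25 °C: -2611.4 kJ/h
Outlet flows (mol/h): A 325.28, B 645.72
Sensible, products 25→94.4 °C: 4363.6 kJ/h
Q = ΔH = 35006 kJ/h = 9.724 kW
Heat supplied = 9.724 kJ/s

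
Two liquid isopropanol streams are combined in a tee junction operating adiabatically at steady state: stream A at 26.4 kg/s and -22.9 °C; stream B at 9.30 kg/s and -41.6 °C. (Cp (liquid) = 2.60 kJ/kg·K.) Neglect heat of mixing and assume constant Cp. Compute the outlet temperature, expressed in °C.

Adiabatic, steady state ⇒ Σ ṁᵢCp,ᵢ(T_out − Tᵢ) = 0
Σ ṁᵢCp,ᵢTᵢ = 26.4×2.60×-22.9 + 9.30×2.60×-41.6 = -2577.7
Σ ṁᵢCp,ᵢ = 26.4×2.60 + 9.30×2.60 = 92.82
T_out = -2577.7 / 92.82 = -27.771 °C

T_out = -27.8 °C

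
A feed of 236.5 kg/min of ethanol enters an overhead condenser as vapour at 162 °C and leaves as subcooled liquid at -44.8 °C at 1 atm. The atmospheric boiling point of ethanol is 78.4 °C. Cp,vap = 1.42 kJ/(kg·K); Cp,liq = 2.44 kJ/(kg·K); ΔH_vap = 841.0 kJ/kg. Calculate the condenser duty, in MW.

Q_c = 4.97 MW

vapour 162→78.4 °C: -118.71 kJ/kg
condensation at 78.4 °C: -841 kJ/kg
liquid 78.4→-44.8 °C: -300.61 kJ/kg
Δh = -118.71 + -841 + -300.61 = -1260.3 kJ/kg
Q = ṁ·Δh = 236.5 kg/min × -1260.3 kJ/kg = -298070 kJ/min
|Q| = 4967.8 kW = 4.9678 MW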